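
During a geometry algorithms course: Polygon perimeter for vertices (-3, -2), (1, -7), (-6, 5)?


Sides: (-3, -2)->(1, -7): sqrt(41) = 6.403124, (1, -7)->(-6, 5): sqrt(193) = 13.892444, (-6, 5)->(-3, -2): sqrt(58) = 7.615773
Sum = 27.911341
Perimeter = 27.9113

27.9113


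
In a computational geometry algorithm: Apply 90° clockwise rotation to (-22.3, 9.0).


90° CW: (x,y) -> (y, -x)
(-22.3,9) -> (9, 22.3)

(9, 22.3)


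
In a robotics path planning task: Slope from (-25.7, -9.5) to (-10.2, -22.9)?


slope = (y2-y1)/(x2-x1) = ((-22.9)-(-9.5))/((-10.2)-(-25.7)) = (-13.4)/15.5 = -0.8645

-0.8645


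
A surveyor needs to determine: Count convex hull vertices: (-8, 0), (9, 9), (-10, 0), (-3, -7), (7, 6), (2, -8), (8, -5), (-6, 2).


Convex hull vertices (CCW): (-10, 0), (-3, -7), (2, -8), (8, -5), (9, 9), (-6, 2)
Count = 6

6


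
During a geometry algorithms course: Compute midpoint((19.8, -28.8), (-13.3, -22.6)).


M = ((19.8+(-13.3))/2, ((-28.8)+(-22.6))/2)
= (3.25, -25.7)

(3.25, -25.7)


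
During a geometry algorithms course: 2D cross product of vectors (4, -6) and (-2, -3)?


u x v = u_x*v_y - u_y*v_x = 4*(-3) - (-6)*(-2)
= (-12) - 12 = -24

-24


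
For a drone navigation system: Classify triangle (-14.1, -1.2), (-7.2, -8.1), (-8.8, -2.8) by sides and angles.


Side lengths squared: AB^2=95.22, BC^2=30.65, CA^2=30.65
Sorted: [30.65, 30.65, 95.22]
By sides: Isosceles, By angles: Obtuse

Isosceles, Obtuse


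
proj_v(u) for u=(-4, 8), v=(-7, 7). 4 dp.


u.v = 84, |v| = sqrt(98) = 9.8995
Scalar projection = u.v / |v| = 84 / sqrt(98) = 8.4853

8.4853


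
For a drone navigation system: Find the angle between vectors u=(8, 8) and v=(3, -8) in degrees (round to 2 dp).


u.v = -40, |u| = sqrt(128) = 11.3137, |v| = sqrt(73) = 8.544
cos(theta) = u.v/(|u||v|) = -40/sqrt(9344) = -0.413803
theta = acos(-0.413803) = 114.44 degrees

114.44 degrees


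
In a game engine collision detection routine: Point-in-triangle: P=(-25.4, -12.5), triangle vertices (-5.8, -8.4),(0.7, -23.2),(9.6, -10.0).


Cross products: AB x AP = -316.73, BC x BP = 439.75, CA x CP = 94.5
All same sign? no

No, outside


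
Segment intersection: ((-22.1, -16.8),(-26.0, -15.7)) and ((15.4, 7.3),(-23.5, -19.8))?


Cross products: d1=-78.76, d2=-227.24, d3=-135.24, d4=13.24
d1*d2 < 0 and d3*d4 < 0? no

No, they don't intersect


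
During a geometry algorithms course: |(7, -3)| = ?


|u| = sqrt(7^2 + (-3)^2) = sqrt(58) = 7.6158

7.6158


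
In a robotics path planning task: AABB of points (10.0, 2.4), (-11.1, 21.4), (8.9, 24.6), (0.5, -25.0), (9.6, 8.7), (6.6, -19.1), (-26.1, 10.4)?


x range: [-26.1, 10]
y range: [-25, 24.6]
Bounding box: (-26.1,-25) to (10,24.6)

(-26.1,-25) to (10,24.6)


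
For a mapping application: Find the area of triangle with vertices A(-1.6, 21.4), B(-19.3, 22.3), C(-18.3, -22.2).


Area = |x_A(y_B-y_C) + x_B(y_C-y_A) + x_C(y_A-y_B)|/2
= |(-71.2) + 841.48 + 16.47|/2
= 786.75/2 = 393.375

393.375


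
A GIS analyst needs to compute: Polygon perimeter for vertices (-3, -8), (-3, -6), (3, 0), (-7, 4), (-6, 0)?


Sides: (-3, -8)->(-3, -6): sqrt(4) = 2, (-3, -6)->(3, 0): sqrt(72) = 8.485281, (3, 0)->(-7, 4): sqrt(116) = 10.77033, (-7, 4)->(-6, 0): sqrt(17) = 4.123106, (-6, 0)->(-3, -8): sqrt(73) = 8.544004
Sum = 33.922721
Perimeter = 33.9227

33.9227


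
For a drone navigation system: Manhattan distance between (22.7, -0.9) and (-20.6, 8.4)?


|22.7-(-20.6)| + |(-0.9)-8.4| = 43.3 + 9.3 = 52.6

52.6


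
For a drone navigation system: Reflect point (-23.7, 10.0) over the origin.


Reflection over origin: (x,y) -> (-x,-y)
(-23.7, 10) -> (23.7, -10)

(23.7, -10)


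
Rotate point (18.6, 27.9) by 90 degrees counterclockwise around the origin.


90° CCW: (x,y) -> (-y, x)
(18.6,27.9) -> (-27.9, 18.6)

(-27.9, 18.6)


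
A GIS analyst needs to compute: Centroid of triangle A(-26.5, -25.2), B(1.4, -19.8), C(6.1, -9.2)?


Centroid = ((x_A+x_B+x_C)/3, (y_A+y_B+y_C)/3)
= (((-26.5)+1.4+6.1)/3, ((-25.2)+(-19.8)+(-9.2))/3)
= (-6.3333, -18.0667)

(-6.3333, -18.0667)


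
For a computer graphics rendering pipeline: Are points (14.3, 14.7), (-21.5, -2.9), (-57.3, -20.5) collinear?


Cross product: ((-21.5)-14.3)*((-20.5)-14.7) - ((-2.9)-14.7)*((-57.3)-14.3)
= 0

Yes, collinear


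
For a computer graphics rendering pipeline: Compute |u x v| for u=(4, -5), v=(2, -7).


|u x v| = |4*(-7) - (-5)*2|
= |(-28) - (-10)| = 18

18


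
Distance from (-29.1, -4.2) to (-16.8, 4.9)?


dx=12.3, dy=9.1
d^2 = 12.3^2 + 9.1^2 = 234.1
d = sqrt(234.1) = 15.3003

15.3003


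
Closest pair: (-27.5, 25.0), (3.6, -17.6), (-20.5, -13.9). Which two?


d(P0,P1) = 52.7444, d(P0,P2) = 39.5248, d(P1,P2) = 24.3824
Closest: P1 and P2

Closest pair: (3.6, -17.6) and (-20.5, -13.9), distance = 24.3824


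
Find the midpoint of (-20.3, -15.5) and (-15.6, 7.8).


M = (((-20.3)+(-15.6))/2, ((-15.5)+7.8)/2)
= (-17.95, -3.85)

(-17.95, -3.85)


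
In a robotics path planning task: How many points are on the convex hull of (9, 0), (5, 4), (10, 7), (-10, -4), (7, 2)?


Convex hull vertices (CCW): (-10, -4), (9, 0), (10, 7)
Count = 3

3


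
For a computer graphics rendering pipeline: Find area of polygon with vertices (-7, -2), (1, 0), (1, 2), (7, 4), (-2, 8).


Shoelace sum: ((-7)*0 - 1*(-2)) + (1*2 - 1*0) + (1*4 - 7*2) + (7*8 - (-2)*4) + ((-2)*(-2) - (-7)*8)
= 118
Area = |118|/2 = 59

59


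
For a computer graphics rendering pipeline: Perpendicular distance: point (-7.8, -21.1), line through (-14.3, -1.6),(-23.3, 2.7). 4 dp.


|cross product| = 147.55
|line direction| = sqrt(99.49) = 9.9745
Distance = 147.55/sqrt(99.49) = 14.7928

14.7928


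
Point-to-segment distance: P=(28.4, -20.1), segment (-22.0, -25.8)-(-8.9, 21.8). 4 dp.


Project P onto AB: t = 0.3822 (clamped to [0,1])
Closest point on segment: (-16.9932, -7.6073)
Distance: 47.0809

47.0809


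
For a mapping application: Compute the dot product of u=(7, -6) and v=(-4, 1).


u . v = u_x*v_x + u_y*v_y = 7*(-4) + (-6)*1
= (-28) + (-6) = -34

-34


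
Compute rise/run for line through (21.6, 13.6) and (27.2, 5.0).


slope = (y2-y1)/(x2-x1) = (5-13.6)/(27.2-21.6) = (-8.6)/5.6 = -1.5357

-1.5357


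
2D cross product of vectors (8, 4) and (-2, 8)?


u x v = u_x*v_y - u_y*v_x = 8*8 - 4*(-2)
= 64 - (-8) = 72

72


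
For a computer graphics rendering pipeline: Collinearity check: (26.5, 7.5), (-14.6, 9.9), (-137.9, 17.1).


Cross product: ((-14.6)-26.5)*(17.1-7.5) - (9.9-7.5)*((-137.9)-26.5)
= 0

Yes, collinear


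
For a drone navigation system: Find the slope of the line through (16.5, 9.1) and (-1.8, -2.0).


slope = (y2-y1)/(x2-x1) = ((-2)-9.1)/((-1.8)-16.5) = (-11.1)/(-18.3) = 0.6066

0.6066


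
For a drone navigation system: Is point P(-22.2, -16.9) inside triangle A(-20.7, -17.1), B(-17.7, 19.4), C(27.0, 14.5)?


Cross products: AB x AP = 55.35, BC x BP = -1644.66, CA x CP = -56.94
All same sign? no

No, outside


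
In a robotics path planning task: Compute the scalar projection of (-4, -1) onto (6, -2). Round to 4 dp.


u.v = -22, |v| = sqrt(40) = 6.3246
Scalar projection = u.v / |v| = -22 / sqrt(40) = -3.4785

-3.4785


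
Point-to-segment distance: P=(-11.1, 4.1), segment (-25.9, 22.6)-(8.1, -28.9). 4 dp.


Project P onto AB: t = 0.3823 (clamped to [0,1])
Closest point on segment: (-12.9013, 2.9108)
Distance: 2.1584

2.1584


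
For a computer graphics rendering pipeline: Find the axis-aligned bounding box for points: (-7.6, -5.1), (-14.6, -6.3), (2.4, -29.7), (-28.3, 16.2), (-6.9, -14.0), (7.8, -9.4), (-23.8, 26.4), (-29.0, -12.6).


x range: [-29, 7.8]
y range: [-29.7, 26.4]
Bounding box: (-29,-29.7) to (7.8,26.4)

(-29,-29.7) to (7.8,26.4)


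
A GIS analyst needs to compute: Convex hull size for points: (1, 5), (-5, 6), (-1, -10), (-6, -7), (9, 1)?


Convex hull vertices (CCW): (-6, -7), (-1, -10), (9, 1), (1, 5), (-5, 6)
Count = 5

5


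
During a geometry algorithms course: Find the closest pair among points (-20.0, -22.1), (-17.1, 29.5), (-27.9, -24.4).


d(P0,P1) = 51.6814, d(P0,P2) = 8.228, d(P1,P2) = 54.9714
Closest: P0 and P2

Closest pair: (-20.0, -22.1) and (-27.9, -24.4), distance = 8.228


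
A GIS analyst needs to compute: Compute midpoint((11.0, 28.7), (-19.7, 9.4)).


M = ((11+(-19.7))/2, (28.7+9.4)/2)
= (-4.35, 19.05)

(-4.35, 19.05)


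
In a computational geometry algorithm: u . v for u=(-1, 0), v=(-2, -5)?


u . v = u_x*v_x + u_y*v_y = (-1)*(-2) + 0*(-5)
= 2 + 0 = 2

2


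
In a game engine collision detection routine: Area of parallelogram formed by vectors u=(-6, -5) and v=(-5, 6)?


|u x v| = |(-6)*6 - (-5)*(-5)|
= |(-36) - 25| = 61

61


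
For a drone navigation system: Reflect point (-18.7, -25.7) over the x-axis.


Reflection over x-axis: (x,y) -> (x,-y)
(-18.7, -25.7) -> (-18.7, 25.7)

(-18.7, 25.7)


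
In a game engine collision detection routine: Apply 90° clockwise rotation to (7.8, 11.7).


90° CW: (x,y) -> (y, -x)
(7.8,11.7) -> (11.7, -7.8)

(11.7, -7.8)


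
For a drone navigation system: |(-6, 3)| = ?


|u| = sqrt((-6)^2 + 3^2) = sqrt(45) = 6.7082

6.7082


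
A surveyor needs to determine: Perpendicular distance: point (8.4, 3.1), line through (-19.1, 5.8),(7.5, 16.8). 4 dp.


|cross product| = 374.32
|line direction| = sqrt(828.56) = 28.7847
Distance = 374.32/sqrt(828.56) = 13.0041

13.0041


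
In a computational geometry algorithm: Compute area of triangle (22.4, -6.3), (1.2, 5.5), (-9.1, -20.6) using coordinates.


Area = |x_A(y_B-y_C) + x_B(y_C-y_A) + x_C(y_A-y_B)|/2
= |584.64 + (-17.16) + 107.38|/2
= 674.86/2 = 337.43

337.43


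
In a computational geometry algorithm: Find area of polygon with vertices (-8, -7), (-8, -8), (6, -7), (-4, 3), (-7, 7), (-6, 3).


Shoelace sum: ((-8)*(-8) - (-8)*(-7)) + ((-8)*(-7) - 6*(-8)) + (6*3 - (-4)*(-7)) + ((-4)*7 - (-7)*3) + ((-7)*3 - (-6)*7) + ((-6)*(-7) - (-8)*3)
= 182
Area = |182|/2 = 91

91


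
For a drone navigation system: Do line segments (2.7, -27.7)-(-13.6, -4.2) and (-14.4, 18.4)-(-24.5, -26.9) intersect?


Cross products: d1=1240.24, d2=264.5, d3=-349.58, d4=626.16
d1*d2 < 0 and d3*d4 < 0? no

No, they don't intersect


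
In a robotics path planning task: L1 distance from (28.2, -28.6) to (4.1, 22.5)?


|28.2-4.1| + |(-28.6)-22.5| = 24.1 + 51.1 = 75.2

75.2


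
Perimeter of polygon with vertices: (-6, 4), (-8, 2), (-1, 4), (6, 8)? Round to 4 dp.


Sides: (-6, 4)->(-8, 2): sqrt(8) = 2.828427, (-8, 2)->(-1, 4): sqrt(53) = 7.28011, (-1, 4)->(6, 8): sqrt(65) = 8.062258, (6, 8)->(-6, 4): sqrt(160) = 12.649111
Sum = 30.819906
Perimeter = 30.8199

30.8199


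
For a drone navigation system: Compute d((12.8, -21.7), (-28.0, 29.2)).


dx=-40.8, dy=50.9
d^2 = (-40.8)^2 + 50.9^2 = 4255.45
d = sqrt(4255.45) = 65.2338

65.2338


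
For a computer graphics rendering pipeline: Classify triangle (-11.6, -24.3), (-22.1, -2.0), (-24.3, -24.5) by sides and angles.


Side lengths squared: AB^2=607.54, BC^2=511.09, CA^2=161.33
Sorted: [161.33, 511.09, 607.54]
By sides: Scalene, By angles: Acute

Scalene, Acute


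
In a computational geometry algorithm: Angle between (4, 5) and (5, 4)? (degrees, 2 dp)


u.v = 40, |u| = sqrt(41) = 6.4031, |v| = sqrt(41) = 6.4031
cos(theta) = u.v/(|u||v|) = 40/sqrt(1681) = 0.97561
theta = acos(0.97561) = 12.68 degrees

12.68 degrees


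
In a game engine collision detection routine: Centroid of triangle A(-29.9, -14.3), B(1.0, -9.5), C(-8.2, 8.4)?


Centroid = ((x_A+x_B+x_C)/3, (y_A+y_B+y_C)/3)
= (((-29.9)+1+(-8.2))/3, ((-14.3)+(-9.5)+8.4)/3)
= (-12.3667, -5.1333)

(-12.3667, -5.1333)


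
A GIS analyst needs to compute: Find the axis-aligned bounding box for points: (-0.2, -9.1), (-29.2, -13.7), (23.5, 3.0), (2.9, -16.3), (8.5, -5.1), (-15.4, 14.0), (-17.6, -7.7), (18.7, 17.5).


x range: [-29.2, 23.5]
y range: [-16.3, 17.5]
Bounding box: (-29.2,-16.3) to (23.5,17.5)

(-29.2,-16.3) to (23.5,17.5)


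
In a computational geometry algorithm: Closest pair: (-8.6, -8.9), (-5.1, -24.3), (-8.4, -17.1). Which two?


d(P0,P1) = 15.7927, d(P0,P2) = 8.2024, d(P1,P2) = 7.9202
Closest: P1 and P2

Closest pair: (-5.1, -24.3) and (-8.4, -17.1), distance = 7.9202


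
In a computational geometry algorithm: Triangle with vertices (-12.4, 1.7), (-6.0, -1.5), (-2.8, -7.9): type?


Side lengths squared: AB^2=51.2, BC^2=51.2, CA^2=184.32
Sorted: [51.2, 51.2, 184.32]
By sides: Isosceles, By angles: Obtuse

Isosceles, Obtuse


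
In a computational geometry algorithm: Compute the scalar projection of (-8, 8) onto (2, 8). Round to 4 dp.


u.v = 48, |v| = sqrt(68) = 8.2462
Scalar projection = u.v / |v| = 48 / sqrt(68) = 5.8209

5.8209


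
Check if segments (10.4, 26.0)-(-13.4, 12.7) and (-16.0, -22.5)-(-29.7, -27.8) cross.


Cross products: d1=-524.53, d2=-468.46, d3=803.18, d4=747.11
d1*d2 < 0 and d3*d4 < 0? no

No, they don't intersect


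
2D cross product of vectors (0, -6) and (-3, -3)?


u x v = u_x*v_y - u_y*v_x = 0*(-3) - (-6)*(-3)
= 0 - 18 = -18

-18


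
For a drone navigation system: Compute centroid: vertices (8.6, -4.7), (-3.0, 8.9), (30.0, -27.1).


Centroid = ((x_A+x_B+x_C)/3, (y_A+y_B+y_C)/3)
= ((8.6+(-3)+30)/3, ((-4.7)+8.9+(-27.1))/3)
= (11.8667, -7.6333)

(11.8667, -7.6333)


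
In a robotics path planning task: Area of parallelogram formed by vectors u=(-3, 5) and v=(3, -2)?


|u x v| = |(-3)*(-2) - 5*3|
= |6 - 15| = 9

9


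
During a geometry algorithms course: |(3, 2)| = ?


|u| = sqrt(3^2 + 2^2) = sqrt(13) = 3.6056

3.6056


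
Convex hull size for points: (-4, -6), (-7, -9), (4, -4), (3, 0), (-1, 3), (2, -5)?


Convex hull vertices (CCW): (-7, -9), (2, -5), (4, -4), (3, 0), (-1, 3)
Count = 5

5


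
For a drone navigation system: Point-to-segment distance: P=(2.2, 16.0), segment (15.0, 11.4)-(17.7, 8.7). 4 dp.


Project P onto AB: t = 0 (clamped to [0,1])
Closest point on segment: (15, 11.4)
Distance: 13.6015

13.6015


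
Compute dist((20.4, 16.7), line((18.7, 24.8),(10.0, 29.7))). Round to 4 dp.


|cross product| = 62.14
|line direction| = sqrt(99.7) = 9.985
Distance = 62.14/sqrt(99.7) = 6.2233

6.2233


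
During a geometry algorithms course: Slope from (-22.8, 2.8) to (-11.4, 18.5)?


slope = (y2-y1)/(x2-x1) = (18.5-2.8)/((-11.4)-(-22.8)) = 15.7/11.4 = 1.3772

1.3772


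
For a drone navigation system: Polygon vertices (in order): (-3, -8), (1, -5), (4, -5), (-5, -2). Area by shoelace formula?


Shoelace sum: ((-3)*(-5) - 1*(-8)) + (1*(-5) - 4*(-5)) + (4*(-2) - (-5)*(-5)) + ((-5)*(-8) - (-3)*(-2))
= 39
Area = |39|/2 = 19.5

19.5


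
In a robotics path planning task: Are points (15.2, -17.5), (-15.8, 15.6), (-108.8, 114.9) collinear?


Cross product: ((-15.8)-15.2)*(114.9-(-17.5)) - (15.6-(-17.5))*((-108.8)-15.2)
= 0

Yes, collinear


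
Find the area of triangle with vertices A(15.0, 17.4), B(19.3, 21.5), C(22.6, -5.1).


Area = |x_A(y_B-y_C) + x_B(y_C-y_A) + x_C(y_A-y_B)|/2
= |399 + (-434.25) + (-92.66)|/2
= 127.91/2 = 63.955

63.955


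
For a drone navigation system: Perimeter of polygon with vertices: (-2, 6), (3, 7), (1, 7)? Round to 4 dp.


Sides: (-2, 6)->(3, 7): sqrt(26) = 5.09902, (3, 7)->(1, 7): sqrt(4) = 2, (1, 7)->(-2, 6): sqrt(10) = 3.162278
Sum = 10.261298
Perimeter = 10.2613

10.2613


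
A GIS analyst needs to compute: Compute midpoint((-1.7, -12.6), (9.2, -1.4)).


M = (((-1.7)+9.2)/2, ((-12.6)+(-1.4))/2)
= (3.75, -7)

(3.75, -7)


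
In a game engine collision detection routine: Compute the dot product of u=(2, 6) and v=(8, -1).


u . v = u_x*v_x + u_y*v_y = 2*8 + 6*(-1)
= 16 + (-6) = 10

10


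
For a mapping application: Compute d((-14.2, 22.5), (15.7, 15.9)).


dx=29.9, dy=-6.6
d^2 = 29.9^2 + (-6.6)^2 = 937.57
d = sqrt(937.57) = 30.6198

30.6198


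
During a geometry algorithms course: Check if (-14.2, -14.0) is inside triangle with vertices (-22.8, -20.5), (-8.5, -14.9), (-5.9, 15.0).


Cross products: AB x AP = 44.79, BC x BP = 172.77, CA x CP = 195.45
All same sign? yes

Yes, inside


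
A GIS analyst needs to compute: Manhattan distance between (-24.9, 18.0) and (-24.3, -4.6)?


|(-24.9)-(-24.3)| + |18-(-4.6)| = 0.6 + 22.6 = 23.2

23.2


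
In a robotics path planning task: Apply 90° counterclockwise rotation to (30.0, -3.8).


90° CCW: (x,y) -> (-y, x)
(30,-3.8) -> (3.8, 30)

(3.8, 30)


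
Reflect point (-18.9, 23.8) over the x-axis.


Reflection over x-axis: (x,y) -> (x,-y)
(-18.9, 23.8) -> (-18.9, -23.8)

(-18.9, -23.8)


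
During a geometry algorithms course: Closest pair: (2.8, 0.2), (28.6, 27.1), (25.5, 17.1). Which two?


d(P0,P1) = 37.2726, d(P0,P2) = 28.3002, d(P1,P2) = 10.4695
Closest: P1 and P2

Closest pair: (28.6, 27.1) and (25.5, 17.1), distance = 10.4695


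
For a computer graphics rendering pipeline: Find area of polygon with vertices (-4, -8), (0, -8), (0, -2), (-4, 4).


Shoelace sum: ((-4)*(-8) - 0*(-8)) + (0*(-2) - 0*(-8)) + (0*4 - (-4)*(-2)) + ((-4)*(-8) - (-4)*4)
= 72
Area = |72|/2 = 36

36


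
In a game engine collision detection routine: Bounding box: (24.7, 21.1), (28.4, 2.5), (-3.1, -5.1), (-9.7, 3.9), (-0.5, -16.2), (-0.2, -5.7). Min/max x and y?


x range: [-9.7, 28.4]
y range: [-16.2, 21.1]
Bounding box: (-9.7,-16.2) to (28.4,21.1)

(-9.7,-16.2) to (28.4,21.1)


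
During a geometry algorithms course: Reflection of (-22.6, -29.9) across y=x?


Reflection over y=x: (x,y) -> (y,x)
(-22.6, -29.9) -> (-29.9, -22.6)

(-29.9, -22.6)


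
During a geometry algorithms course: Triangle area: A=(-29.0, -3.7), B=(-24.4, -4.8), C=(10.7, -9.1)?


Area = |x_A(y_B-y_C) + x_B(y_C-y_A) + x_C(y_A-y_B)|/2
= |(-124.7) + 131.76 + 11.77|/2
= 18.83/2 = 9.415

9.415


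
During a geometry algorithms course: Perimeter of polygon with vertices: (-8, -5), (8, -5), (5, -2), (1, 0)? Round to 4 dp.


Sides: (-8, -5)->(8, -5): sqrt(256) = 16, (8, -5)->(5, -2): sqrt(18) = 4.242641, (5, -2)->(1, 0): sqrt(20) = 4.472136, (1, 0)->(-8, -5): sqrt(106) = 10.29563
Sum = 35.010407
Perimeter = 35.0104

35.0104


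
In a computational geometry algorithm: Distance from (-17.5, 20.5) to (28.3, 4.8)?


dx=45.8, dy=-15.7
d^2 = 45.8^2 + (-15.7)^2 = 2344.13
d = sqrt(2344.13) = 48.4162

48.4162


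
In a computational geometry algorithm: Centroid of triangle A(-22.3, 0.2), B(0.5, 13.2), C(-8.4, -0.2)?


Centroid = ((x_A+x_B+x_C)/3, (y_A+y_B+y_C)/3)
= (((-22.3)+0.5+(-8.4))/3, (0.2+13.2+(-0.2))/3)
= (-10.0667, 4.4)

(-10.0667, 4.4)


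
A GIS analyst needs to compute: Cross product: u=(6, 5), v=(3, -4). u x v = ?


u x v = u_x*v_y - u_y*v_x = 6*(-4) - 5*3
= (-24) - 15 = -39

-39


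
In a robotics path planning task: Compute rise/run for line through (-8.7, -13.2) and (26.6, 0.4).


slope = (y2-y1)/(x2-x1) = (0.4-(-13.2))/(26.6-(-8.7)) = 13.6/35.3 = 0.3853

0.3853


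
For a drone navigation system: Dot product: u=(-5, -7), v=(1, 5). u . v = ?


u . v = u_x*v_x + u_y*v_y = (-5)*1 + (-7)*5
= (-5) + (-35) = -40

-40


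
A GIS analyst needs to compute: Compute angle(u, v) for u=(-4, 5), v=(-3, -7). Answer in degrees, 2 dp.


u.v = -23, |u| = sqrt(41) = 6.4031, |v| = sqrt(58) = 7.6158
cos(theta) = u.v/(|u||v|) = -23/sqrt(2378) = -0.471652
theta = acos(-0.471652) = 118.14 degrees

118.14 degrees


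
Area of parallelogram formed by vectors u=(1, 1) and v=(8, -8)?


|u x v| = |1*(-8) - 1*8|
= |(-8) - 8| = 16

16


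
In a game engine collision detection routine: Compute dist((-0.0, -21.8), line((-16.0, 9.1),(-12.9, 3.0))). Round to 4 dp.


|cross product| = 1.81
|line direction| = sqrt(46.82) = 6.8425
Distance = 1.81/sqrt(46.82) = 0.2645

0.2645


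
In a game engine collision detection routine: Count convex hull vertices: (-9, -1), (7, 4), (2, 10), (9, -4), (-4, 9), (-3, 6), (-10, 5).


Convex hull vertices (CCW): (-10, 5), (-9, -1), (9, -4), (7, 4), (2, 10), (-4, 9)
Count = 6

6


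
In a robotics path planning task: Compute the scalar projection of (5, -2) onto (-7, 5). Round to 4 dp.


u.v = -45, |v| = sqrt(74) = 8.6023
Scalar projection = u.v / |v| = -45 / sqrt(74) = -5.2311

-5.2311


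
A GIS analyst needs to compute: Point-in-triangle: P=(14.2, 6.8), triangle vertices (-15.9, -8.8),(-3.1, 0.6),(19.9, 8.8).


Cross products: AB x AP = -83.26, BC x BP = 0.74, CA x CP = -28.72
All same sign? no

No, outside


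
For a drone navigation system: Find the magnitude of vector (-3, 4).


|u| = sqrt((-3)^2 + 4^2) = sqrt(25) = 5

5


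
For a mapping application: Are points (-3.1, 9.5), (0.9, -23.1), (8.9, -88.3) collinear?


Cross product: (0.9-(-3.1))*((-88.3)-9.5) - ((-23.1)-9.5)*(8.9-(-3.1))
= 0

Yes, collinear


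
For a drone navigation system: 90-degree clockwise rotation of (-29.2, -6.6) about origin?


90° CW: (x,y) -> (y, -x)
(-29.2,-6.6) -> (-6.6, 29.2)

(-6.6, 29.2)


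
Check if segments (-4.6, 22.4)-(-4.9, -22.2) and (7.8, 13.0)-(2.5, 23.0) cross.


Cross products: d1=74.18, d2=313.56, d3=555.86, d4=316.48
d1*d2 < 0 and d3*d4 < 0? no

No, they don't intersect


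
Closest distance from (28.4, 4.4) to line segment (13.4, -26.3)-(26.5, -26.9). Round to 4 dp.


Project P onto AB: t = 1 (clamped to [0,1])
Closest point on segment: (26.5, -26.9)
Distance: 31.3576

31.3576


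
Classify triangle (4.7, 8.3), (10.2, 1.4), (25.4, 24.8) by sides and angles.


Side lengths squared: AB^2=77.86, BC^2=778.6, CA^2=700.74
Sorted: [77.86, 700.74, 778.6]
By sides: Scalene, By angles: Right

Scalene, Right


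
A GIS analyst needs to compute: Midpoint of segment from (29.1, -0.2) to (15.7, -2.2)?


M = ((29.1+15.7)/2, ((-0.2)+(-2.2))/2)
= (22.4, -1.2)

(22.4, -1.2)


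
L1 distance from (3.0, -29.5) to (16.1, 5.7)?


|3-16.1| + |(-29.5)-5.7| = 13.1 + 35.2 = 48.3

48.3


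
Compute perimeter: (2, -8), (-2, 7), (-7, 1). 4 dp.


Sides: (2, -8)->(-2, 7): sqrt(241) = 15.524175, (-2, 7)->(-7, 1): sqrt(61) = 7.81025, (-7, 1)->(2, -8): sqrt(162) = 12.727922
Sum = 36.062347
Perimeter = 36.0623

36.0623


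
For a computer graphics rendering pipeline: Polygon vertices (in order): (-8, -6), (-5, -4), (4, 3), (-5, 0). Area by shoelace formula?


Shoelace sum: ((-8)*(-4) - (-5)*(-6)) + ((-5)*3 - 4*(-4)) + (4*0 - (-5)*3) + ((-5)*(-6) - (-8)*0)
= 48
Area = |48|/2 = 24

24


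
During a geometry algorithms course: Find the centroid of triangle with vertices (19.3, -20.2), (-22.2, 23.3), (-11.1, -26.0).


Centroid = ((x_A+x_B+x_C)/3, (y_A+y_B+y_C)/3)
= ((19.3+(-22.2)+(-11.1))/3, ((-20.2)+23.3+(-26))/3)
= (-4.6667, -7.6333)

(-4.6667, -7.6333)


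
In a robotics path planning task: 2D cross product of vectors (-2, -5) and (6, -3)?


u x v = u_x*v_y - u_y*v_x = (-2)*(-3) - (-5)*6
= 6 - (-30) = 36

36


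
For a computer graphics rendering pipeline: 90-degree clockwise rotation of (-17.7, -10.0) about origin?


90° CW: (x,y) -> (y, -x)
(-17.7,-10) -> (-10, 17.7)

(-10, 17.7)


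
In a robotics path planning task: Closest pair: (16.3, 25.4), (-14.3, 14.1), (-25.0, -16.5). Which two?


d(P0,P1) = 32.6198, d(P0,P2) = 58.8328, d(P1,P2) = 32.4168
Closest: P1 and P2

Closest pair: (-14.3, 14.1) and (-25.0, -16.5), distance = 32.4168


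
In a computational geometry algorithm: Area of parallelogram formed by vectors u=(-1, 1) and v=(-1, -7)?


|u x v| = |(-1)*(-7) - 1*(-1)|
= |7 - (-1)| = 8

8


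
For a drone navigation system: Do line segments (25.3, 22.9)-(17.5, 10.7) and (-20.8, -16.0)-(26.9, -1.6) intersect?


Cross products: d1=1191.69, d2=722.07, d3=-259, d4=210.62
d1*d2 < 0 and d3*d4 < 0? no

No, they don't intersect


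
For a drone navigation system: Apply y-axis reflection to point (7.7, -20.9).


Reflection over y-axis: (x,y) -> (-x,y)
(7.7, -20.9) -> (-7.7, -20.9)

(-7.7, -20.9)


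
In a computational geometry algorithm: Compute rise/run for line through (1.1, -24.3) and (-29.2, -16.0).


slope = (y2-y1)/(x2-x1) = ((-16)-(-24.3))/((-29.2)-1.1) = 8.3/(-30.3) = -0.2739

-0.2739


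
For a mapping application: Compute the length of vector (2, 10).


|u| = sqrt(2^2 + 10^2) = sqrt(104) = 10.198

10.198


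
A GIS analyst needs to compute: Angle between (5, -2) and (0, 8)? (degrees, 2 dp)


u.v = -16, |u| = sqrt(29) = 5.3852, |v| = sqrt(64) = 8
cos(theta) = u.v/(|u||v|) = -16/sqrt(1856) = -0.371391
theta = acos(-0.371391) = 111.8 degrees

111.8 degrees


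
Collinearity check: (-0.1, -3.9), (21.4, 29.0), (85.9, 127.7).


Cross product: (21.4-(-0.1))*(127.7-(-3.9)) - (29-(-3.9))*(85.9-(-0.1))
= 0

Yes, collinear


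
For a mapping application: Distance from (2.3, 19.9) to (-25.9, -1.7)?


dx=-28.2, dy=-21.6
d^2 = (-28.2)^2 + (-21.6)^2 = 1261.8
d = sqrt(1261.8) = 35.5218

35.5218


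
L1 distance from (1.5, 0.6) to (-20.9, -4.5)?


|1.5-(-20.9)| + |0.6-(-4.5)| = 22.4 + 5.1 = 27.5

27.5


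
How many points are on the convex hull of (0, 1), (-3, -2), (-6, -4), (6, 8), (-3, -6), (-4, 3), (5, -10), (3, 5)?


Convex hull vertices (CCW): (-6, -4), (-3, -6), (5, -10), (6, 8), (-4, 3)
Count = 5

5


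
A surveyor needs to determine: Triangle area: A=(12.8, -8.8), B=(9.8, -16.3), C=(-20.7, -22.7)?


Area = |x_A(y_B-y_C) + x_B(y_C-y_A) + x_C(y_A-y_B)|/2
= |81.92 + (-136.22) + (-155.25)|/2
= 209.55/2 = 104.775

104.775


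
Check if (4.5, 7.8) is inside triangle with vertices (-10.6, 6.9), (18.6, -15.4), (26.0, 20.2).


Cross products: AB x AP = 363.01, BC x BP = 673.64, CA x CP = 167.89
All same sign? yes

Yes, inside


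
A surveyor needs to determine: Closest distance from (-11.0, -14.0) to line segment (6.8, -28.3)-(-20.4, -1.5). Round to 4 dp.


Project P onto AB: t = 0.5949 (clamped to [0,1])
Closest point on segment: (-9.3811, -12.3569)
Distance: 2.3067

2.3067


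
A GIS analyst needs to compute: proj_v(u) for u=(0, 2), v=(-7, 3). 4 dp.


u.v = 6, |v| = sqrt(58) = 7.6158
Scalar projection = u.v / |v| = 6 / sqrt(58) = 0.7878

0.7878


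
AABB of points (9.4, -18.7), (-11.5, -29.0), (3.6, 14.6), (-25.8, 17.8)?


x range: [-25.8, 9.4]
y range: [-29, 17.8]
Bounding box: (-25.8,-29) to (9.4,17.8)

(-25.8,-29) to (9.4,17.8)


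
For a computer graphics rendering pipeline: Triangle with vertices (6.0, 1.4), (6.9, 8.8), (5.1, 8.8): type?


Side lengths squared: AB^2=55.57, BC^2=3.24, CA^2=55.57
Sorted: [3.24, 55.57, 55.57]
By sides: Isosceles, By angles: Acute

Isosceles, Acute


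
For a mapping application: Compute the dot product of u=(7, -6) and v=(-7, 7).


u . v = u_x*v_x + u_y*v_y = 7*(-7) + (-6)*7
= (-49) + (-42) = -91

-91


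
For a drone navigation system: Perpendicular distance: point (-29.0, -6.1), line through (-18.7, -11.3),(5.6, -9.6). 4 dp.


|cross product| = 143.87
|line direction| = sqrt(593.38) = 24.3594
Distance = 143.87/sqrt(593.38) = 5.9061

5.9061


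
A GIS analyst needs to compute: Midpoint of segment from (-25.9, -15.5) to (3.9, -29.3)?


M = (((-25.9)+3.9)/2, ((-15.5)+(-29.3))/2)
= (-11, -22.4)

(-11, -22.4)


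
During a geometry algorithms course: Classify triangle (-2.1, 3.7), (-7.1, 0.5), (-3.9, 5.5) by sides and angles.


Side lengths squared: AB^2=35.24, BC^2=35.24, CA^2=6.48
Sorted: [6.48, 35.24, 35.24]
By sides: Isosceles, By angles: Acute

Isosceles, Acute


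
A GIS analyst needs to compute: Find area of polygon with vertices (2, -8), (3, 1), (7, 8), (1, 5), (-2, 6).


Shoelace sum: (2*1 - 3*(-8)) + (3*8 - 7*1) + (7*5 - 1*8) + (1*6 - (-2)*5) + ((-2)*(-8) - 2*6)
= 90
Area = |90|/2 = 45

45


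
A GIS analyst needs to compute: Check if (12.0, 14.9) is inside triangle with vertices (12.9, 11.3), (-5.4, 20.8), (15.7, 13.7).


Cross products: AB x AP = -57.33, BC x BP = -0.95, CA x CP = -12.24
All same sign? yes

Yes, inside


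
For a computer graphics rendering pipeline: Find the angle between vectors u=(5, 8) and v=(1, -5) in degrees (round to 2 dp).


u.v = -35, |u| = sqrt(89) = 9.434, |v| = sqrt(26) = 5.099
cos(theta) = u.v/(|u||v|) = -35/sqrt(2314) = -0.727589
theta = acos(-0.727589) = 136.68 degrees

136.68 degrees


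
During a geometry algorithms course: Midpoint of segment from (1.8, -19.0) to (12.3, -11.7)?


M = ((1.8+12.3)/2, ((-19)+(-11.7))/2)
= (7.05, -15.35)

(7.05, -15.35)


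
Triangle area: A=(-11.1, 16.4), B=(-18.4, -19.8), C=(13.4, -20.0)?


Area = |x_A(y_B-y_C) + x_B(y_C-y_A) + x_C(y_A-y_B)|/2
= |(-2.22) + 669.76 + 485.08|/2
= 1152.62/2 = 576.31

576.31


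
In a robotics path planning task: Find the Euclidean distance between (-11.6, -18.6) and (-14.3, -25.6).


dx=-2.7, dy=-7
d^2 = (-2.7)^2 + (-7)^2 = 56.29
d = sqrt(56.29) = 7.5027

7.5027


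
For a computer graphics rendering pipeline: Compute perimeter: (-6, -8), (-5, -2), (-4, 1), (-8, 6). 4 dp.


Sides: (-6, -8)->(-5, -2): sqrt(37) = 6.082763, (-5, -2)->(-4, 1): sqrt(10) = 3.162278, (-4, 1)->(-8, 6): sqrt(41) = 6.403124, (-8, 6)->(-6, -8): sqrt(200) = 14.142136
Sum = 29.790301
Perimeter = 29.7903

29.7903


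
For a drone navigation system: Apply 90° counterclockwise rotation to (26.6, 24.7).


90° CCW: (x,y) -> (-y, x)
(26.6,24.7) -> (-24.7, 26.6)

(-24.7, 26.6)


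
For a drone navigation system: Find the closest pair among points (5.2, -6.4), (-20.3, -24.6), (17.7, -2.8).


d(P0,P1) = 31.3287, d(P0,P2) = 13.0081, d(P1,P2) = 43.8091
Closest: P0 and P2

Closest pair: (5.2, -6.4) and (17.7, -2.8), distance = 13.0081


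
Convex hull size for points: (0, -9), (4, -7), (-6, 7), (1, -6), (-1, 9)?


Convex hull vertices (CCW): (-6, 7), (0, -9), (4, -7), (-1, 9)
Count = 4

4


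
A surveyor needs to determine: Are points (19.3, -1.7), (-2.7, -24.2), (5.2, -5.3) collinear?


Cross product: ((-2.7)-19.3)*((-5.3)-(-1.7)) - ((-24.2)-(-1.7))*(5.2-19.3)
= -238.05

No, not collinear


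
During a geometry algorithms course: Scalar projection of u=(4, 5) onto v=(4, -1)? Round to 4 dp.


u.v = 11, |v| = sqrt(17) = 4.1231
Scalar projection = u.v / |v| = 11 / sqrt(17) = 2.6679

2.6679


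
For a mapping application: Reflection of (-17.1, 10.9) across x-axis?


Reflection over x-axis: (x,y) -> (x,-y)
(-17.1, 10.9) -> (-17.1, -10.9)

(-17.1, -10.9)


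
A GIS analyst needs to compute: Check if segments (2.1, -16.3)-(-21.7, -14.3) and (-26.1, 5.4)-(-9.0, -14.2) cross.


Cross products: d1=181.65, d2=-250.63, d3=-460.06, d4=-27.78
d1*d2 < 0 and d3*d4 < 0? no

No, they don't intersect


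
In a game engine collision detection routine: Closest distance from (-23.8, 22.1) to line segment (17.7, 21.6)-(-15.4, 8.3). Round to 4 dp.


Project P onto AB: t = 1 (clamped to [0,1])
Closest point on segment: (-15.4, 8.3)
Distance: 16.1555

16.1555


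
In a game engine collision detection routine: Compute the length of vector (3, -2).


|u| = sqrt(3^2 + (-2)^2) = sqrt(13) = 3.6056

3.6056


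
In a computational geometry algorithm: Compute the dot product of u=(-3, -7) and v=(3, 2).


u . v = u_x*v_x + u_y*v_y = (-3)*3 + (-7)*2
= (-9) + (-14) = -23

-23


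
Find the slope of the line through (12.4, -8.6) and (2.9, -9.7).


slope = (y2-y1)/(x2-x1) = ((-9.7)-(-8.6))/(2.9-12.4) = (-1.1)/(-9.5) = 0.1158

0.1158


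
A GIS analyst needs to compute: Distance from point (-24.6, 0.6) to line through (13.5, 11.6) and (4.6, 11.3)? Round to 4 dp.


|cross product| = 86.47
|line direction| = sqrt(79.3) = 8.9051
Distance = 86.47/sqrt(79.3) = 9.7102

9.7102


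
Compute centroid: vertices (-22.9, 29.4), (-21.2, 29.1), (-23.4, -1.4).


Centroid = ((x_A+x_B+x_C)/3, (y_A+y_B+y_C)/3)
= (((-22.9)+(-21.2)+(-23.4))/3, (29.4+29.1+(-1.4))/3)
= (-22.5, 19.0333)

(-22.5, 19.0333)


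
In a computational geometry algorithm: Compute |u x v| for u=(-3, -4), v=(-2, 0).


|u x v| = |(-3)*0 - (-4)*(-2)|
= |0 - 8| = 8

8


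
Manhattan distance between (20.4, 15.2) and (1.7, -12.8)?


|20.4-1.7| + |15.2-(-12.8)| = 18.7 + 28 = 46.7

46.7


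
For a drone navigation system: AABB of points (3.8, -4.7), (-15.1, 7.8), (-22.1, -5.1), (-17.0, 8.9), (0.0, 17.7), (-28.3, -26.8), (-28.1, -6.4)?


x range: [-28.3, 3.8]
y range: [-26.8, 17.7]
Bounding box: (-28.3,-26.8) to (3.8,17.7)

(-28.3,-26.8) to (3.8,17.7)


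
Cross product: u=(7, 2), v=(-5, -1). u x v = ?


u x v = u_x*v_y - u_y*v_x = 7*(-1) - 2*(-5)
= (-7) - (-10) = 3

3


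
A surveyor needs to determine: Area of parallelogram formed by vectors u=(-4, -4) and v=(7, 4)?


|u x v| = |(-4)*4 - (-4)*7|
= |(-16) - (-28)| = 12

12


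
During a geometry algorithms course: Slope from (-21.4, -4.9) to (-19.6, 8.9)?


slope = (y2-y1)/(x2-x1) = (8.9-(-4.9))/((-19.6)-(-21.4)) = 13.8/1.8 = 7.6667

7.6667


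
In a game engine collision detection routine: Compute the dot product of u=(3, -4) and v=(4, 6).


u . v = u_x*v_x + u_y*v_y = 3*4 + (-4)*6
= 12 + (-24) = -12

-12


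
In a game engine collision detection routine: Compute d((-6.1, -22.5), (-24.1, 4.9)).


dx=-18, dy=27.4
d^2 = (-18)^2 + 27.4^2 = 1074.76
d = sqrt(1074.76) = 32.7835

32.7835


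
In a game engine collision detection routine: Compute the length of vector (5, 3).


|u| = sqrt(5^2 + 3^2) = sqrt(34) = 5.831

5.831


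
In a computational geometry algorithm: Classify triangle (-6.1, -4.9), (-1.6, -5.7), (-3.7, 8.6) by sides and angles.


Side lengths squared: AB^2=20.89, BC^2=208.9, CA^2=188.01
Sorted: [20.89, 188.01, 208.9]
By sides: Scalene, By angles: Right

Scalene, Right


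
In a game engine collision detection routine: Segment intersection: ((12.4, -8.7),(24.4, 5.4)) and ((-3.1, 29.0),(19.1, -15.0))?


Cross products: d1=-154.94, d2=686.08, d3=670.95, d4=-170.07
d1*d2 < 0 and d3*d4 < 0? yes

Yes, they intersect


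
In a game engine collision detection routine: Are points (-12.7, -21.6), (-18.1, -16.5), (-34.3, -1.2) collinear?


Cross product: ((-18.1)-(-12.7))*((-1.2)-(-21.6)) - ((-16.5)-(-21.6))*((-34.3)-(-12.7))
= 0

Yes, collinear


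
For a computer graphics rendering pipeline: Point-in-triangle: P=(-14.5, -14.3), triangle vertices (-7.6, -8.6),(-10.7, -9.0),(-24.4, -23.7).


Cross products: AB x AP = 14.91, BC x BP = 16.75, CA x CP = 8.43
All same sign? yes

Yes, inside


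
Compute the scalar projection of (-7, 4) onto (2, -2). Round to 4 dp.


u.v = -22, |v| = sqrt(8) = 2.8284
Scalar projection = u.v / |v| = -22 / sqrt(8) = -7.7782

-7.7782


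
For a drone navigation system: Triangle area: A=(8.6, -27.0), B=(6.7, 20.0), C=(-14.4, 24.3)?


Area = |x_A(y_B-y_C) + x_B(y_C-y_A) + x_C(y_A-y_B)|/2
= |(-36.98) + 343.71 + 676.8|/2
= 983.53/2 = 491.765

491.765


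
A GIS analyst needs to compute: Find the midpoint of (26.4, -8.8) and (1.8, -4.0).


M = ((26.4+1.8)/2, ((-8.8)+(-4))/2)
= (14.1, -6.4)

(14.1, -6.4)


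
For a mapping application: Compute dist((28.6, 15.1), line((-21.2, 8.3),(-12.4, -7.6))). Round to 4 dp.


|cross product| = 851.66
|line direction| = sqrt(330.25) = 18.1728
Distance = 851.66/sqrt(330.25) = 46.8646

46.8646


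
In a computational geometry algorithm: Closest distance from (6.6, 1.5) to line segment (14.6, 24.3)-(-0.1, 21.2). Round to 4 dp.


Project P onto AB: t = 0.8342 (clamped to [0,1])
Closest point on segment: (2.3372, 21.714)
Distance: 20.6586

20.6586


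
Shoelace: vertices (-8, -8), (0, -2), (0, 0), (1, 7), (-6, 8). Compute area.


Shoelace sum: ((-8)*(-2) - 0*(-8)) + (0*0 - 0*(-2)) + (0*7 - 1*0) + (1*8 - (-6)*7) + ((-6)*(-8) - (-8)*8)
= 178
Area = |178|/2 = 89

89


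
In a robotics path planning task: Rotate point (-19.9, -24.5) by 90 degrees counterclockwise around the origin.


90° CCW: (x,y) -> (-y, x)
(-19.9,-24.5) -> (24.5, -19.9)

(24.5, -19.9)


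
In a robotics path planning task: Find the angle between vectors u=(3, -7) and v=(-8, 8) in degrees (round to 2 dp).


u.v = -80, |u| = sqrt(58) = 7.6158, |v| = sqrt(128) = 11.3137
cos(theta) = u.v/(|u||v|) = -80/sqrt(7424) = -0.928477
theta = acos(-0.928477) = 158.2 degrees

158.2 degrees


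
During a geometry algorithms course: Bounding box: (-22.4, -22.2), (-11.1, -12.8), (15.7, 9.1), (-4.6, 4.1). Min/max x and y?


x range: [-22.4, 15.7]
y range: [-22.2, 9.1]
Bounding box: (-22.4,-22.2) to (15.7,9.1)

(-22.4,-22.2) to (15.7,9.1)


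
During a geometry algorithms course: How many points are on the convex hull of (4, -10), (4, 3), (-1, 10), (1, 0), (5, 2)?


Convex hull vertices (CCW): (-1, 10), (1, 0), (4, -10), (5, 2)
Count = 4

4


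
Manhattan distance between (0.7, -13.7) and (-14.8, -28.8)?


|0.7-(-14.8)| + |(-13.7)-(-28.8)| = 15.5 + 15.1 = 30.6

30.6


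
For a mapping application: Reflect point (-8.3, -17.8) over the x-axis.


Reflection over x-axis: (x,y) -> (x,-y)
(-8.3, -17.8) -> (-8.3, 17.8)

(-8.3, 17.8)


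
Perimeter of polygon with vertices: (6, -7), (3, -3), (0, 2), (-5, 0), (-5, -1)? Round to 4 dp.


Sides: (6, -7)->(3, -3): sqrt(25) = 5, (3, -3)->(0, 2): sqrt(34) = 5.830952, (0, 2)->(-5, 0): sqrt(29) = 5.385165, (-5, 0)->(-5, -1): sqrt(1) = 1, (-5, -1)->(6, -7): sqrt(157) = 12.529964
Sum = 29.746081
Perimeter = 29.7461

29.7461


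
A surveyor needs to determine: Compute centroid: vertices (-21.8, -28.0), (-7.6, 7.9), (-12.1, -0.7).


Centroid = ((x_A+x_B+x_C)/3, (y_A+y_B+y_C)/3)
= (((-21.8)+(-7.6)+(-12.1))/3, ((-28)+7.9+(-0.7))/3)
= (-13.8333, -6.9333)

(-13.8333, -6.9333)


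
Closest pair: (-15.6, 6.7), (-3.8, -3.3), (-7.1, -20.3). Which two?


d(P0,P1) = 15.4674, d(P0,P2) = 28.3064, d(P1,P2) = 17.3173
Closest: P0 and P1

Closest pair: (-15.6, 6.7) and (-3.8, -3.3), distance = 15.4674


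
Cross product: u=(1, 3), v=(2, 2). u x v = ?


u x v = u_x*v_y - u_y*v_x = 1*2 - 3*2
= 2 - 6 = -4

-4


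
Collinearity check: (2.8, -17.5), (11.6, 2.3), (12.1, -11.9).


Cross product: (11.6-2.8)*((-11.9)-(-17.5)) - (2.3-(-17.5))*(12.1-2.8)
= -134.86

No, not collinear


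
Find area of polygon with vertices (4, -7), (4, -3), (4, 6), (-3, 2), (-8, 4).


Shoelace sum: (4*(-3) - 4*(-7)) + (4*6 - 4*(-3)) + (4*2 - (-3)*6) + ((-3)*4 - (-8)*2) + ((-8)*(-7) - 4*4)
= 122
Area = |122|/2 = 61

61


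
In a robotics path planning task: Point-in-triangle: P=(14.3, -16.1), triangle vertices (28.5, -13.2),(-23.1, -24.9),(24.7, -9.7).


Cross products: AB x AP = -16.5, BC x BP = -147.84, CA x CP = -60.72
All same sign? yes

Yes, inside


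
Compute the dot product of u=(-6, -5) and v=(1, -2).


u . v = u_x*v_x + u_y*v_y = (-6)*1 + (-5)*(-2)
= (-6) + 10 = 4

4


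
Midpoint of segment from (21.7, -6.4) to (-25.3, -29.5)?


M = ((21.7+(-25.3))/2, ((-6.4)+(-29.5))/2)
= (-1.8, -17.95)

(-1.8, -17.95)


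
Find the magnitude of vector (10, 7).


|u| = sqrt(10^2 + 7^2) = sqrt(149) = 12.2066

12.2066


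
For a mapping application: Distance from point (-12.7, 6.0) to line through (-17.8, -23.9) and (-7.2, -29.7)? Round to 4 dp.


|cross product| = 346.52
|line direction| = sqrt(146) = 12.083
Distance = 346.52/sqrt(146) = 28.6782

28.6782


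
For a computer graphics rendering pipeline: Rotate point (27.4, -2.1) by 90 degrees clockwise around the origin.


90° CW: (x,y) -> (y, -x)
(27.4,-2.1) -> (-2.1, -27.4)

(-2.1, -27.4)


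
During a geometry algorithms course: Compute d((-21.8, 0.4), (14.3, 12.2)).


dx=36.1, dy=11.8
d^2 = 36.1^2 + 11.8^2 = 1442.45
d = sqrt(1442.45) = 37.9796

37.9796


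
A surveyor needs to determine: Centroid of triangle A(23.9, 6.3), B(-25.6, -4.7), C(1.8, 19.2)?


Centroid = ((x_A+x_B+x_C)/3, (y_A+y_B+y_C)/3)
= ((23.9+(-25.6)+1.8)/3, (6.3+(-4.7)+19.2)/3)
= (0.0333, 6.9333)

(0.0333, 6.9333)


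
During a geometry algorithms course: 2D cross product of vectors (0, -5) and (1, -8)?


u x v = u_x*v_y - u_y*v_x = 0*(-8) - (-5)*1
= 0 - (-5) = 5

5
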